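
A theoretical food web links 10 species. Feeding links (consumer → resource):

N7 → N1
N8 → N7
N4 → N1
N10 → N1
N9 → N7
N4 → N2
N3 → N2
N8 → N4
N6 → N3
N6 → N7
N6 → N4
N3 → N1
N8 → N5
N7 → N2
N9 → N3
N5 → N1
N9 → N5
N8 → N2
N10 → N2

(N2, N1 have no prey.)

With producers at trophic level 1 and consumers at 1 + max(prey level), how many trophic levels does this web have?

3

Producers (level 1): N2, N1.
N2 → N7 → N6 gives N6 level 3.
No species has a prey at level 3, so no species reaches level 4.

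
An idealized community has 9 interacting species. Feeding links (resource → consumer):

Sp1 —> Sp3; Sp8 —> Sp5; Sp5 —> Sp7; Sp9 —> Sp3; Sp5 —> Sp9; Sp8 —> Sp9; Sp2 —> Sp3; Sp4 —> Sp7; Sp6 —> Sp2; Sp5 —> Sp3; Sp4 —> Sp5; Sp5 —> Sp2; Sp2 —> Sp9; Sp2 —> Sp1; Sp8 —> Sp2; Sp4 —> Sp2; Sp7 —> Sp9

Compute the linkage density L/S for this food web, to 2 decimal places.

There are L = 17 links among S = 9 species.
L/S = 17/9 = 1.8889 ≈ 1.89.

L/S = 1.89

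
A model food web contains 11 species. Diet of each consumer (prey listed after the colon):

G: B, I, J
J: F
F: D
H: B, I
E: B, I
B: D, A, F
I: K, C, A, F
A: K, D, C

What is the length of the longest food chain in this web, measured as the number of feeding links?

3 links

One longest chain: K → A → B → H.
It has 4 species and 3 links.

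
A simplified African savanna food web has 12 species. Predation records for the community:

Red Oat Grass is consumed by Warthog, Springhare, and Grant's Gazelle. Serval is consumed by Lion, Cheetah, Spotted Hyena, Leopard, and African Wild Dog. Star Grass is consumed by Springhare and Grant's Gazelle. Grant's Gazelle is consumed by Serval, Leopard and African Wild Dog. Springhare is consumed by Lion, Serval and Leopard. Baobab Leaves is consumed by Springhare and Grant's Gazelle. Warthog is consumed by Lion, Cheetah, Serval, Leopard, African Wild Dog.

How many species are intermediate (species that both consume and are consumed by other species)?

4

Intermediate species (has both prey and predators): Springhare, Warthog, Grant's Gazelle, Serval.
Count: 4.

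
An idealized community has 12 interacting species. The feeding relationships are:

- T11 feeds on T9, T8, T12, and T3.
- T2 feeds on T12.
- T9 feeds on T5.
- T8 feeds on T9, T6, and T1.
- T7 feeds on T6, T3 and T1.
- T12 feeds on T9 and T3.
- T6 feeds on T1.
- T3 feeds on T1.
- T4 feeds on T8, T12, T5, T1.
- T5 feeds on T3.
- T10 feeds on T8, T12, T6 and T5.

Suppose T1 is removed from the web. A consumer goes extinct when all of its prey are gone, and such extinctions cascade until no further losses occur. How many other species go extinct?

11

Remove T1.
Round 1: T3 (all prey gone), T6 (all prey gone) → extinct.
Round 2: T5 (all prey gone), T7 (all prey gone) → extinct.
Round 3: T9 (all prey gone) → extinct.
Round 4: T12 (all prey gone), T8 (all prey gone) → extinct.
Round 5: T10 (all prey gone), T11 (all prey gone), T4 (all prey gone), T2 (all prey gone) → extinct.
No further losses. Total secondary extinctions: 11.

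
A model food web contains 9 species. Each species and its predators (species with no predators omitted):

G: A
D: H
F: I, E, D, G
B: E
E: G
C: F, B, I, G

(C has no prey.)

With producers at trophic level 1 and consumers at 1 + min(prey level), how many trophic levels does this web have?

Producers (level 1): C.
Following each consumer down to its lowest-level prey: C → F → D → H (levels 1 through 4).
All prey of H (D 3) are at level 3 or above, so H is at level 1 + 3 = 4.
Every consumer has at least one prey at level 3 or below, so none exceeds level 4.

4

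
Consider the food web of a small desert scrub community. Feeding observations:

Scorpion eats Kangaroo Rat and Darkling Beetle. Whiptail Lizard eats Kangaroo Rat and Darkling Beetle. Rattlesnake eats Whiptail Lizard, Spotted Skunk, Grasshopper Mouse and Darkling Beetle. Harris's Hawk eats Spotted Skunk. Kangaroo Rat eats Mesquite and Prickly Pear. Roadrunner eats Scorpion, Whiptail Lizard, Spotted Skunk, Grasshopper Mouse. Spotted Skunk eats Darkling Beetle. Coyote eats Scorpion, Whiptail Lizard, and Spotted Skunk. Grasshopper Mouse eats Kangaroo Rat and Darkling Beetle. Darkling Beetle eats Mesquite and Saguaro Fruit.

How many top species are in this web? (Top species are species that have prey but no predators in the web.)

4

Top species (has prey, but nothing eats it): Harris's Hawk, Roadrunner, Coyote, Rattlesnake.
Count: 4.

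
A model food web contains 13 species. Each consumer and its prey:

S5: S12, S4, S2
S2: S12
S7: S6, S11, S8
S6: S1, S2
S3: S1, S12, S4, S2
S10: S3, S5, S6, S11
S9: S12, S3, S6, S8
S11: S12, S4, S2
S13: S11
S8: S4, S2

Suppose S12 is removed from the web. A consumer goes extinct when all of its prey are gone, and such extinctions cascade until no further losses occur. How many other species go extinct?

1

Remove S12.
Round 1: S2 (all prey gone) → extinct.
No further losses. Total secondary extinctions: 1.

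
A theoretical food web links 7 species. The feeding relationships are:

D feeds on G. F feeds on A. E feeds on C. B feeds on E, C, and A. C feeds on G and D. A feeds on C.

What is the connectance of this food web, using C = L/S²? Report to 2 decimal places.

The web has S = 7 species and L = 9 feeding links.
C = L / S² = 9 / 49 = 0.1837 ≈ 0.18.

C = 0.18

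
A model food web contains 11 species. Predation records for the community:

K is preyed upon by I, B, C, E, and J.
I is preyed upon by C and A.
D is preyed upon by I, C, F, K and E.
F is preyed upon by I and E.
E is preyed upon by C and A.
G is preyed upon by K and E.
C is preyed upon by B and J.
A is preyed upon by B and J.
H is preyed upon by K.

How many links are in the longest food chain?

One longest chain: G → K → I → C → B.
It has 5 species and 4 links.

4 links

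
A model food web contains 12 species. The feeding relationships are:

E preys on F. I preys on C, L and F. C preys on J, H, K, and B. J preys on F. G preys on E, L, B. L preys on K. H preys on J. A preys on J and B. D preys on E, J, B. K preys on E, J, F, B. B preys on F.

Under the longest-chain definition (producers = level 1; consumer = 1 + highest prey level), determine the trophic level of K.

Trophic level 3

F is a producer → level 1.
J eats F → level 2.
K eats J (level 2); other prey at levels: F 1, E 2, B 2 → level 3.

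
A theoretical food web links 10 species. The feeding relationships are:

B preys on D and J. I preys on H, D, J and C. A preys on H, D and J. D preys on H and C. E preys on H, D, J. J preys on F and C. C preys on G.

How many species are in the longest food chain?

4 species

One longest chain: G → C → J → A.
It has 4 species and 3 links.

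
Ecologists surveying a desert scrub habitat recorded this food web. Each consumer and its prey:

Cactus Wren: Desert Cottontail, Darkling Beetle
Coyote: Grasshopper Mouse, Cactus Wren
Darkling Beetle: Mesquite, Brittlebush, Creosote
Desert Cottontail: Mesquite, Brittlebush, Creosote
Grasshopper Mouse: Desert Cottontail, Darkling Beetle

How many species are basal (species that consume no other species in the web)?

Basal species (no prey listed): Mesquite, Brittlebush, Creosote.
Count: 3.

3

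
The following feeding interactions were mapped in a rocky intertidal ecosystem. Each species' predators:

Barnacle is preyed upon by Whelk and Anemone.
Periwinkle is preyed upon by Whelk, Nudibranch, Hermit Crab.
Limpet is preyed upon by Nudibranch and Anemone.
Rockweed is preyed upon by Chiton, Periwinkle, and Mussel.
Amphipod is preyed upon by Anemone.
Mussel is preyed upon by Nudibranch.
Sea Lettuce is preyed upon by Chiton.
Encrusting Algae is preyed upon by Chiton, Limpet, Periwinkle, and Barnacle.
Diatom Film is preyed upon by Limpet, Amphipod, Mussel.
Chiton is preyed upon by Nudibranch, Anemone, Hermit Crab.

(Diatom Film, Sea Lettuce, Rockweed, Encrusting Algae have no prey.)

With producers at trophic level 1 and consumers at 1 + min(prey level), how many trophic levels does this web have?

Producers (level 1): Diatom Film, Sea Lettuce, Rockweed, Encrusting Algae.
Following each consumer down to its lowest-level prey: Rockweed → Periwinkle → Whelk (levels 1 through 3).
All prey of Whelk (Periwinkle 2, Barnacle 2) are at level 2 or above, so Whelk is at level 1 + 2 = 3.
Every consumer has at least one prey at level 2 or below, so none exceeds level 3.

3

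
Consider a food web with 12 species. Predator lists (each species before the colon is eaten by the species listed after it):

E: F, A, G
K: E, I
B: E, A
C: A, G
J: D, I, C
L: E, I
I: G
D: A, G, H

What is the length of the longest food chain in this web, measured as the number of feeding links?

2 links

One longest chain: K → E → F.
It has 3 species and 2 links.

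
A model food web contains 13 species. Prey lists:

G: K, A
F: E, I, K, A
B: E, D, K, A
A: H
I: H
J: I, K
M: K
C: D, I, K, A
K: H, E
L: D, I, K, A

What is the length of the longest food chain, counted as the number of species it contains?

3 species

One longest chain: H → K → B.
It has 3 species and 2 links.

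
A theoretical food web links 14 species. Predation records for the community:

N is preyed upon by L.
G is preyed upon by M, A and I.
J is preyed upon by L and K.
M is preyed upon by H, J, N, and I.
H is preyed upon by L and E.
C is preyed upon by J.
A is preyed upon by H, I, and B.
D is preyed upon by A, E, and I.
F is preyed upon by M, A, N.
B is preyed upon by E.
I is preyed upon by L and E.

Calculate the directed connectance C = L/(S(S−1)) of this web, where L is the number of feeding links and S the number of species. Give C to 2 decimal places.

The web has S = 14 species and L = 25 feeding links.
C = L / (S(S−1)) = 25 / 182 = 0.1374 ≈ 0.14.

C = 0.14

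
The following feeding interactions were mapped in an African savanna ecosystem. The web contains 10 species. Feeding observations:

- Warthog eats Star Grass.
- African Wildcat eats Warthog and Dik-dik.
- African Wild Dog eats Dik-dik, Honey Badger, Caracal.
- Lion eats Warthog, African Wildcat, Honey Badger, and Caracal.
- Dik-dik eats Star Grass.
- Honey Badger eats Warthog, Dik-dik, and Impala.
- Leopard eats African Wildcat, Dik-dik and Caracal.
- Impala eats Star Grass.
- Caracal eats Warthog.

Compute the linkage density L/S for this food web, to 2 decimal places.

L/S = 1.90

There are L = 19 links among S = 10 species.
L/S = 19/10 = 1.9000 ≈ 1.90.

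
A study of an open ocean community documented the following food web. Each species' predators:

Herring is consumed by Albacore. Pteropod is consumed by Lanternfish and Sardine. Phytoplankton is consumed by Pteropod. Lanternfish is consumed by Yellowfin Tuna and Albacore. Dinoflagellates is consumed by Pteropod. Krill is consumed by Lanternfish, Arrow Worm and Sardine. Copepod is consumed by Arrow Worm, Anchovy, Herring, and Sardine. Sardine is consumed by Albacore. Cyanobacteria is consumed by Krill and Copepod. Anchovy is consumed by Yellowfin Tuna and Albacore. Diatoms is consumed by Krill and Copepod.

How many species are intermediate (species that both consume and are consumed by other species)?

Intermediate species (has both prey and predators): Pteropod, Krill, Copepod, Herring, Lanternfish, Sardine, Anchovy.
Count: 7.

7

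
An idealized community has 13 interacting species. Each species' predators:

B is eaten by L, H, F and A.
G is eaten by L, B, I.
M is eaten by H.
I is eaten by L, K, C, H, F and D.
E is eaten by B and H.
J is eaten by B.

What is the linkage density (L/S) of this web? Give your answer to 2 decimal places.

There are L = 17 links among S = 13 species.
L/S = 17/13 = 1.3077 ≈ 1.31.

L/S = 1.31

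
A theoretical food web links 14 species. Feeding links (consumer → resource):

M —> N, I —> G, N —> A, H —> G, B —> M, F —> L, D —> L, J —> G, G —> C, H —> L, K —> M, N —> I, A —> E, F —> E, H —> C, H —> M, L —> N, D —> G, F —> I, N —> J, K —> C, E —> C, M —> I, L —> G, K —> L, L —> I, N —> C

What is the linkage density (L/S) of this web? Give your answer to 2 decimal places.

There are L = 27 links among S = 14 species.
L/S = 27/14 = 1.9286 ≈ 1.93.

L/S = 1.93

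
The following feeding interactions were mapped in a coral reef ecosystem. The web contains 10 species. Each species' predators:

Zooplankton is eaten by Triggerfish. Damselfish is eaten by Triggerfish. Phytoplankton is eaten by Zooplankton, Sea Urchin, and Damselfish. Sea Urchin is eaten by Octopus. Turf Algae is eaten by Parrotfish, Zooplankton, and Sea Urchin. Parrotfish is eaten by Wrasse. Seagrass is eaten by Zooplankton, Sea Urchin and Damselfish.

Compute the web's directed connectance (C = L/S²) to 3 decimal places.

C = 0.130

The web has S = 10 species and L = 13 feeding links.
C = L / S² = 13 / 100 = 0.1300 ≈ 0.130.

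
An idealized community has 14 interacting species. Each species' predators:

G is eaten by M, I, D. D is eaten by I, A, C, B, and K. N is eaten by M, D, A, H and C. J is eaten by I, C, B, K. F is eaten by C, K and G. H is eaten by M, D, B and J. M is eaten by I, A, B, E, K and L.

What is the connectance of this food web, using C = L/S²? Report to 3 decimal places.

C = 0.153

The web has S = 14 species and L = 30 feeding links.
C = L / S² = 30 / 196 = 0.1531 ≈ 0.153.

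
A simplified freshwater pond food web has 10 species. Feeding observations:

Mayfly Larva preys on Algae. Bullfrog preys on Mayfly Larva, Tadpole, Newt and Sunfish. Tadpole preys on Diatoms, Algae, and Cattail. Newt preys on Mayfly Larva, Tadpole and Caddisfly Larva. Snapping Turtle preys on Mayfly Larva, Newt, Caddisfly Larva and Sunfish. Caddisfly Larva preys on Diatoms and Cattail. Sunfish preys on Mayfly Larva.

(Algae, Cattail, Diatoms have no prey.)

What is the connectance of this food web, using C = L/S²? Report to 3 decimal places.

The web has S = 10 species and L = 18 feeding links.
C = L / S² = 18 / 100 = 0.1800 ≈ 0.180.

C = 0.180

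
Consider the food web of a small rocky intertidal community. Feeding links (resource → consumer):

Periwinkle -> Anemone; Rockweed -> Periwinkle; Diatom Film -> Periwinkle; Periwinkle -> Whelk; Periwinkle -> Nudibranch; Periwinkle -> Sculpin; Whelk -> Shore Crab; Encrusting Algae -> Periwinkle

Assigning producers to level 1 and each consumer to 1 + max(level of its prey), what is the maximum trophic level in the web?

4

Producers (level 1): Encrusting Algae, Diatom Film, Rockweed.
Encrusting Algae → Periwinkle → Whelk → Shore Crab gives Shore Crab level 4.
No species has a prey at level 4, so no species reaches level 5.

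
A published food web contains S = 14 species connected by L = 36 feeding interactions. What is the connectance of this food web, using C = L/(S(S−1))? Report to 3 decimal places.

C = 0.198

The web has S = 14 species and L = 36 feeding links.
C = L / (S(S−1)) = 36 / 182 = 0.1978 ≈ 0.198.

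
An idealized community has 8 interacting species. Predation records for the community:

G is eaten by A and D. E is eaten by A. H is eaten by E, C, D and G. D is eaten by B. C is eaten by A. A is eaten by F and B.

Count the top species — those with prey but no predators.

2

Top species (has prey, but nothing eats it): F, B.
Count: 2.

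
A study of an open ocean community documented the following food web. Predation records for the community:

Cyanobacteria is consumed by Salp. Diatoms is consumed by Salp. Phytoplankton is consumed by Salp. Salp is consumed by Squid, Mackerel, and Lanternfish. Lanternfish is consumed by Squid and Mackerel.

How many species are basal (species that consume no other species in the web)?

Basal species (no prey listed): Phytoplankton, Diatoms, Cyanobacteria.
Count: 3.

3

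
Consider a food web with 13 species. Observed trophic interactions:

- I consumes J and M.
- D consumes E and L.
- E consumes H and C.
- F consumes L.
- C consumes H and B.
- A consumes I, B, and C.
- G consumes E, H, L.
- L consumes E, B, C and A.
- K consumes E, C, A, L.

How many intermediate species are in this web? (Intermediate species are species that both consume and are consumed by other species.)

5

Intermediate species (has both prey and predators): C, I, E, A, L.
Count: 5.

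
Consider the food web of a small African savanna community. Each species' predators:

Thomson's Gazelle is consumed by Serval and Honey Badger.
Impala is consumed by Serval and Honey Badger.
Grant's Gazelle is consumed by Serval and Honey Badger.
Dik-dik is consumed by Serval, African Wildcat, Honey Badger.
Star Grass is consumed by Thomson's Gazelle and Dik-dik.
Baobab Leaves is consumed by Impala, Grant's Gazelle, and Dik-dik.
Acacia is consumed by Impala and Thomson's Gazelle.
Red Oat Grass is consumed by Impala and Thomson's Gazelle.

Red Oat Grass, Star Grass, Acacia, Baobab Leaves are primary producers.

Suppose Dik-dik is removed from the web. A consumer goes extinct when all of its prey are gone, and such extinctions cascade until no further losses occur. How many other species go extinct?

1

Remove Dik-dik.
Round 1: African Wildcat (all prey gone) → extinct.
No further losses. Total secondary extinctions: 1.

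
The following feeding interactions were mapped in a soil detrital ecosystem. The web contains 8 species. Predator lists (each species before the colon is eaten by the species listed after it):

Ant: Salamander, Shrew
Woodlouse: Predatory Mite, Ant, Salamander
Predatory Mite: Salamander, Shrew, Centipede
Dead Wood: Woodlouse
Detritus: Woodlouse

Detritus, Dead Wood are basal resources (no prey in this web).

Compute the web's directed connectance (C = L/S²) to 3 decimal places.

The web has S = 8 species and L = 10 feeding links.
C = L / S² = 10 / 64 = 0.1562 ≈ 0.156.

C = 0.156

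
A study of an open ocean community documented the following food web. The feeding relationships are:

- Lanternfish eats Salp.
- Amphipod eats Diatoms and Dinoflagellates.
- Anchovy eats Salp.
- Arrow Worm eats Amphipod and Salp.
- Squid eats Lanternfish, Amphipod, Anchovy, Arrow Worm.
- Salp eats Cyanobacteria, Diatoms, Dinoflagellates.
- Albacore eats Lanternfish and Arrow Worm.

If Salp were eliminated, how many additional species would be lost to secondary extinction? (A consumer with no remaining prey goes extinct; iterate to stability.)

Remove Salp.
Round 1: Anchovy (all prey gone), Lanternfish (all prey gone) → extinct.
No further losses. Total secondary extinctions: 2.

2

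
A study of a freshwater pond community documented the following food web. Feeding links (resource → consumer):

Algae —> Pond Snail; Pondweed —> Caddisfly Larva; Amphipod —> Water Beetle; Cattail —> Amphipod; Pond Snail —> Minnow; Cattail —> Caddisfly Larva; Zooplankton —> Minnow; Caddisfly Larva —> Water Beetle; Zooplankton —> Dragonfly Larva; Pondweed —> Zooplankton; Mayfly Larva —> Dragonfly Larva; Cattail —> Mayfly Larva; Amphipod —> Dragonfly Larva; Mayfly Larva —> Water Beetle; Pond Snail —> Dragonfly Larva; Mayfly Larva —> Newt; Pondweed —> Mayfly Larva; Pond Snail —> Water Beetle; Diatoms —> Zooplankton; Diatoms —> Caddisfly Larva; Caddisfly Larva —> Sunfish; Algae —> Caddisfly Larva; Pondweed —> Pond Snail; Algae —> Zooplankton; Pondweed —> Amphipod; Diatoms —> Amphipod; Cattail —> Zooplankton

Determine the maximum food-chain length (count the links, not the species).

One longest chain: Algae → Pond Snail → Water Beetle.
It has 3 species and 2 links.

2 links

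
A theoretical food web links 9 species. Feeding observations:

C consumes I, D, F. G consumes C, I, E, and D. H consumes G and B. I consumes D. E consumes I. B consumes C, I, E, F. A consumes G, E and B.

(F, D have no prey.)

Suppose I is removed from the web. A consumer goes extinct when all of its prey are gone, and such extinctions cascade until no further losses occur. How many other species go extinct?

Remove I.
Round 1: E (all prey gone) → extinct.
No further losses. Total secondary extinctions: 1.

1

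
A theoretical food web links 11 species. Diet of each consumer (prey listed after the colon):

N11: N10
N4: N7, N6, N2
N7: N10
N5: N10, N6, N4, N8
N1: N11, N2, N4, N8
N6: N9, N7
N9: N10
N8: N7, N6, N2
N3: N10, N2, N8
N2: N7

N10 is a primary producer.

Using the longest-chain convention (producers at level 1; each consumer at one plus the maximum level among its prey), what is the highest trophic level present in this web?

Producers (level 1): N10.
N10 → N9 → N6 → N4 → N1 gives N1 level 5.
No species has a prey at level 5, so no species reaches level 6.

5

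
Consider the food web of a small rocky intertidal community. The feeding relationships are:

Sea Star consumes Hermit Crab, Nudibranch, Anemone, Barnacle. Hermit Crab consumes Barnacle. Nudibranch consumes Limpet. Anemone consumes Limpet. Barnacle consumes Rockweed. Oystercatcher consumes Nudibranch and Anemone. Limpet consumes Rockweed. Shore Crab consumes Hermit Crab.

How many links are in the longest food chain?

3 links

One longest chain: Rockweed → Limpet → Nudibranch → Oystercatcher.
It has 4 species and 3 links.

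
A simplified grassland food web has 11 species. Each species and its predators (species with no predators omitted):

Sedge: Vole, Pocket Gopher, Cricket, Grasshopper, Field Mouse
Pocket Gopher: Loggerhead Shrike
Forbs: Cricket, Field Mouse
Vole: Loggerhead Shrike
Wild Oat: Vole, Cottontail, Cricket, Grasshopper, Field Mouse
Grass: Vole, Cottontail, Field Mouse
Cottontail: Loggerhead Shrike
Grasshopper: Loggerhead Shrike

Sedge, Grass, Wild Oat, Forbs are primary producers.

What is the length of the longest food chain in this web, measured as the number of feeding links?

One longest chain: Sedge → Grasshopper → Loggerhead Shrike.
It has 3 species and 2 links.

2 links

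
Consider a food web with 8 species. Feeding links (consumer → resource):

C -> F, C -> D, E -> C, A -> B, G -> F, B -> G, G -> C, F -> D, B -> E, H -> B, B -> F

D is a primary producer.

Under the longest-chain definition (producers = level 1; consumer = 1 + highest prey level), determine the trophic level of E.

D is a producer → level 1.
F eats D → level 2.
C eats F (level 2); other prey at levels: D 1 → level 3.
E eats C → level 4.

Trophic level 4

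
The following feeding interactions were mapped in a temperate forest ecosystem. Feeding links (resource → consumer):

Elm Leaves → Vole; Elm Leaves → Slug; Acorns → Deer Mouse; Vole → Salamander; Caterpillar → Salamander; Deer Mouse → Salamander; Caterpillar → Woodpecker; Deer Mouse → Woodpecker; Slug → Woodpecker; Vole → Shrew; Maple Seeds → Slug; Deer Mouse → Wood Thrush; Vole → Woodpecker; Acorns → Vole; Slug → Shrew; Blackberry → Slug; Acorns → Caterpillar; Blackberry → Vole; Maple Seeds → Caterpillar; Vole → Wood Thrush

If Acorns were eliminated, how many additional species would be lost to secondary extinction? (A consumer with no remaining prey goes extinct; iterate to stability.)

Remove Acorns.
Round 1: Deer Mouse (all prey gone) → extinct.
No further losses. Total secondary extinctions: 1.

1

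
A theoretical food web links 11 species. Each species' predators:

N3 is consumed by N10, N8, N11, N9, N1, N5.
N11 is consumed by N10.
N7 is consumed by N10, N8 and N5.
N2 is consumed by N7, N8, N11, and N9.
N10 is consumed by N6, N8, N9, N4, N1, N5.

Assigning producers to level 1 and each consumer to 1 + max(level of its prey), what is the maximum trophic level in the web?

Producers (level 1): N2, N3.
N2 → N11 → N10 → N1 gives N1 level 4.
No species has a prey at level 4, so no species reaches level 5.

4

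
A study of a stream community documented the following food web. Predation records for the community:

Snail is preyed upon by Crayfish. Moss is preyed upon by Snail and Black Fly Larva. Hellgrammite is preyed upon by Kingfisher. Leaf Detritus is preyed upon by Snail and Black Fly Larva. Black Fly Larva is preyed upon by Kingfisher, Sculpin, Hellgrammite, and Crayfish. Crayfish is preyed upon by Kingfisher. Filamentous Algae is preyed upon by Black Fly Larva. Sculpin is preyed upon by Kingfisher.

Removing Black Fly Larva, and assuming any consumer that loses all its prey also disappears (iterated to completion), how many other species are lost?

Remove Black Fly Larva.
Round 1: Sculpin (all prey gone), Hellgrammite (all prey gone) → extinct.
No further losses. Total secondary extinctions: 2.

2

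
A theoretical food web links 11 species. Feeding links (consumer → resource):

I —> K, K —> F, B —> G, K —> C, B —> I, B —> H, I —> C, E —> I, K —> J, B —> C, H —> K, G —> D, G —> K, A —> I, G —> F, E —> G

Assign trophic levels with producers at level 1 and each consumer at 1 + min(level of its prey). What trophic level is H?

Trophic level 3

J is a producer → level 1.
K eats J → level 2.
H eats K → level 3.
No prey of H is below level 2, so 3 is the minimum.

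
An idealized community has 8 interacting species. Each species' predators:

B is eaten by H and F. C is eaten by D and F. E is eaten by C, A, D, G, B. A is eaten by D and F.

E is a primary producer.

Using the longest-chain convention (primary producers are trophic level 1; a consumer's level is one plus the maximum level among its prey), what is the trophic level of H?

E is a producer → level 1.
B eats E → level 2.
H eats B → level 3.

Trophic level 3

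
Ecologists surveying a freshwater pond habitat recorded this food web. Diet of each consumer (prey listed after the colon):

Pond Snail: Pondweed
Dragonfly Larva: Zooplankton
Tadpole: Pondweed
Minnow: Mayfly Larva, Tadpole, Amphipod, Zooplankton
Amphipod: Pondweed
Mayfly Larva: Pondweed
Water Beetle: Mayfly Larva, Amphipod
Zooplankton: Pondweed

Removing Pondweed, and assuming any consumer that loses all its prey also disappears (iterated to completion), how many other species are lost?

Remove Pondweed.
Round 1: Mayfly Larva (all prey gone), Pond Snail (all prey gone), Tadpole (all prey gone), Amphipod (all prey gone), Zooplankton (all prey gone) → extinct.
Round 2: Minnow (all prey gone), Dragonfly Larva (all prey gone), Water Beetle (all prey gone) → extinct.
No further losses. Total secondary extinctions: 8.

8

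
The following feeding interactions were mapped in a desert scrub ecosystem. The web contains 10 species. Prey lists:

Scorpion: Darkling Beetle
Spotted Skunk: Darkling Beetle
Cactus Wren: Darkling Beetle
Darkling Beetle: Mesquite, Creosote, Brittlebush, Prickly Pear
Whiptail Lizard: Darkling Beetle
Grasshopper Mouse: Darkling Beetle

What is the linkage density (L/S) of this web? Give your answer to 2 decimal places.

There are L = 9 links among S = 10 species.
L/S = 9/10 = 0.9000 ≈ 0.90.

L/S = 0.90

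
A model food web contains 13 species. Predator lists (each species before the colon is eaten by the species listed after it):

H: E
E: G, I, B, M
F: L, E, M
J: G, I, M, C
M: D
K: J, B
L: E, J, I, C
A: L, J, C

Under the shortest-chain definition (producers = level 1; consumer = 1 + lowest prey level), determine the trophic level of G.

H is a producer → level 1.
E eats H → level 2.
G eats E → level 3.
No prey of G is below level 2, so 3 is the minimum.

Trophic level 3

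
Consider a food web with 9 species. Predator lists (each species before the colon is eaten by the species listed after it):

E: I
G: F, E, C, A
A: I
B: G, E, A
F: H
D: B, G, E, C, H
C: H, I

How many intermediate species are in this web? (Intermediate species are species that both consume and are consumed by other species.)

Intermediate species (has both prey and predators): B, G, F, E, C, A.
Count: 6.

6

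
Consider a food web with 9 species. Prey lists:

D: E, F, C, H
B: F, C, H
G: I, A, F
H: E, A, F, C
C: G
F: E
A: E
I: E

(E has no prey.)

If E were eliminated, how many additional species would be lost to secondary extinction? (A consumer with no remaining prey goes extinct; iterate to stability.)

8

Remove E.
Round 1: I (all prey gone), A (all prey gone), F (all prey gone) → extinct.
Round 2: G (all prey gone) → extinct.
Round 3: C (all prey gone) → extinct.
Round 4: H (all prey gone) → extinct.
Round 5: D (all prey gone), B (all prey gone) → extinct.
No further losses. Total secondary extinctions: 8.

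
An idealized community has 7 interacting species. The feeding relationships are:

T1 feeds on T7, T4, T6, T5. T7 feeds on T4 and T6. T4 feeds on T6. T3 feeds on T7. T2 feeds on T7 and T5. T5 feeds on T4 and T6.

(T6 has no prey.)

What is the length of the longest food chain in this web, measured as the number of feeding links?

3 links

One longest chain: T6 → T4 → T7 → T3.
It has 4 species and 3 links.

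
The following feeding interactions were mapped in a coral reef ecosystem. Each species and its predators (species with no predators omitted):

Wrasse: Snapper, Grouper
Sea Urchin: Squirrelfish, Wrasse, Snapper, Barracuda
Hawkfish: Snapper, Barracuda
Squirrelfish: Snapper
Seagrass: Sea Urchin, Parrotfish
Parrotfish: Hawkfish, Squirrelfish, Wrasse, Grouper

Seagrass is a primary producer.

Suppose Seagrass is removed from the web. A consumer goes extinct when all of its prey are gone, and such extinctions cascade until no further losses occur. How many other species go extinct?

Remove Seagrass.
Round 1: Sea Urchin (all prey gone), Parrotfish (all prey gone) → extinct.
Round 2: Hawkfish (all prey gone), Squirrelfish (all prey gone), Wrasse (all prey gone) → extinct.
Round 3: Snapper (all prey gone), Grouper (all prey gone), Barracuda (all prey gone) → extinct.
No further losses. Total secondary extinctions: 8.

8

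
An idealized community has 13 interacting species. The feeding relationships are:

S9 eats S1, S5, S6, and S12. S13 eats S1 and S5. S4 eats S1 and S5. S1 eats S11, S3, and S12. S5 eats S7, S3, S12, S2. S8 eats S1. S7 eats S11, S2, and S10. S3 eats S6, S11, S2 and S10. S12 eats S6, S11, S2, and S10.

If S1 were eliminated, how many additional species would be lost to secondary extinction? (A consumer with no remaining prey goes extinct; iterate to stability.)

Remove S1.
Round 1: S8 (all prey gone) → extinct.
No further losses. Total secondary extinctions: 1.

1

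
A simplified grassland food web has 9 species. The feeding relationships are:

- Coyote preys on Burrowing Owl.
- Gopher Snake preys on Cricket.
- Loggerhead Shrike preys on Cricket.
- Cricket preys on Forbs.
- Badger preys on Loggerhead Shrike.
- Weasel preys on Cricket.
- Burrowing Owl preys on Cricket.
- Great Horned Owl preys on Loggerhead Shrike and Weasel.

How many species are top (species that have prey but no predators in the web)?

Top species (has prey, but nothing eats it): Gopher Snake, Badger, Great Horned Owl, Coyote.
Count: 4.

4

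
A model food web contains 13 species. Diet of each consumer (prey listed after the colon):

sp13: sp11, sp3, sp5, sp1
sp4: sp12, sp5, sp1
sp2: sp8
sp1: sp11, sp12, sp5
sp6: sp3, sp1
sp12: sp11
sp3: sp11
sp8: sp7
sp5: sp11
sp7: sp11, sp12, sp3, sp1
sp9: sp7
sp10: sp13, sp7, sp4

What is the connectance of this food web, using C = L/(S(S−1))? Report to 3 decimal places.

C = 0.160

The web has S = 13 species and L = 25 feeding links.
C = L / (S(S−1)) = 25 / 156 = 0.1603 ≈ 0.160.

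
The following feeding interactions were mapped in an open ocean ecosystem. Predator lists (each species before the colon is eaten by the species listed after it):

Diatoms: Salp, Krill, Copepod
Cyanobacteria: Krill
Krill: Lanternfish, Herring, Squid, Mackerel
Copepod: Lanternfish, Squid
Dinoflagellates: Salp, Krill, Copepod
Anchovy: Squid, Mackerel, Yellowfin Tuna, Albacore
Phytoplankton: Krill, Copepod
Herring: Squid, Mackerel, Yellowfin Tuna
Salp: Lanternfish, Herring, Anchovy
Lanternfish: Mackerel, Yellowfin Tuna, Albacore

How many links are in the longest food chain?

3 links

One longest chain: Dinoflagellates → Salp → Herring → Squid.
It has 4 species and 3 links.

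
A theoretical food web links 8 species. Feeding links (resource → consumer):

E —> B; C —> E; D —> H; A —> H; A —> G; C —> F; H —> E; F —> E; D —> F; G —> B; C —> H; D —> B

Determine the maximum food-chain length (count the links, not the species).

3 links

One longest chain: C → H → E → B.
It has 4 species and 3 links.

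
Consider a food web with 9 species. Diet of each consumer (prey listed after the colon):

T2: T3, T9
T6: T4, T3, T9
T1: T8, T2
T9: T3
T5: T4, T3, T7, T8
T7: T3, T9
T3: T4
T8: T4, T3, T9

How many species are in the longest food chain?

5 species

One longest chain: T4 → T3 → T9 → T7 → T5.
It has 5 species and 4 links.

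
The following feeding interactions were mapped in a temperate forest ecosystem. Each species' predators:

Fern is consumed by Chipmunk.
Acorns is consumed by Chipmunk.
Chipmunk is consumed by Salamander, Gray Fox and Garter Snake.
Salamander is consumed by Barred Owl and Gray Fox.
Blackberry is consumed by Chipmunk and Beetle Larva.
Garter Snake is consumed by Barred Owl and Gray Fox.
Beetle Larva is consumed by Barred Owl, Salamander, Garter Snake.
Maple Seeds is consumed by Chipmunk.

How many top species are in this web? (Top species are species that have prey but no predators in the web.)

2

Top species (has prey, but nothing eats it): Gray Fox, Barred Owl.
Count: 2.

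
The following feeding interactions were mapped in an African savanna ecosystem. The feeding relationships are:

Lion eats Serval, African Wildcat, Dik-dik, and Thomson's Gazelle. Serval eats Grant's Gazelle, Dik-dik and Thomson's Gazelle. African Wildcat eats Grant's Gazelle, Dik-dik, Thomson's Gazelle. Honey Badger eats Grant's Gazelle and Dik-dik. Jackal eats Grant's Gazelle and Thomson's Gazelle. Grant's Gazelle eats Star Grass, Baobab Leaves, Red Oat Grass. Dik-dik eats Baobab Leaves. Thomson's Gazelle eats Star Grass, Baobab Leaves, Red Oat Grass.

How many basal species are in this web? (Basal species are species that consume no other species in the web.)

Basal species (no prey listed): Red Oat Grass, Baobab Leaves, Star Grass.
Count: 3.

3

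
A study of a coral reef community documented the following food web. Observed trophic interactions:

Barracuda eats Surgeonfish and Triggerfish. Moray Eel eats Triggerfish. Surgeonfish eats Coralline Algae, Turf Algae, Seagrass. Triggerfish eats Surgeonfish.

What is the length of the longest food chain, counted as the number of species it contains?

One longest chain: Coralline Algae → Surgeonfish → Triggerfish → Moray Eel.
It has 4 species and 3 links.

4 species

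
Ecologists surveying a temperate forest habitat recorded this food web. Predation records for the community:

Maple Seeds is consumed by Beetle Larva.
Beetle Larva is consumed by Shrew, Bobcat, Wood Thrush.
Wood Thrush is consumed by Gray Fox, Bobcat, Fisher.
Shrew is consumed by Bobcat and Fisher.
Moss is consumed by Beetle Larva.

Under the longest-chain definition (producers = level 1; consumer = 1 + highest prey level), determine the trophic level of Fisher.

Moss is a producer → level 1.
Beetle Larva eats Moss (level 1); other prey at levels: Maple Seeds 1 → level 2.
Wood Thrush eats Beetle Larva → level 3.
Fisher eats Wood Thrush (level 3); other prey at levels: Shrew 3 → level 4.

Trophic level 4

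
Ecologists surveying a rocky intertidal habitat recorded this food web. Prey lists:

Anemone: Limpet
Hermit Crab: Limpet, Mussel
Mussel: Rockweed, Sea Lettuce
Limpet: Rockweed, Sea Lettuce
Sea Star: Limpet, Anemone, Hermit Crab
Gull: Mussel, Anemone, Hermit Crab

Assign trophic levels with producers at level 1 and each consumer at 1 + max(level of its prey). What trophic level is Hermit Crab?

Rockweed is a producer → level 1.
Limpet eats Rockweed (level 1); other prey at levels: Sea Lettuce 1 → level 2.
Hermit Crab eats Limpet (level 2); other prey at levels: Mussel 2 → level 3.

Trophic level 3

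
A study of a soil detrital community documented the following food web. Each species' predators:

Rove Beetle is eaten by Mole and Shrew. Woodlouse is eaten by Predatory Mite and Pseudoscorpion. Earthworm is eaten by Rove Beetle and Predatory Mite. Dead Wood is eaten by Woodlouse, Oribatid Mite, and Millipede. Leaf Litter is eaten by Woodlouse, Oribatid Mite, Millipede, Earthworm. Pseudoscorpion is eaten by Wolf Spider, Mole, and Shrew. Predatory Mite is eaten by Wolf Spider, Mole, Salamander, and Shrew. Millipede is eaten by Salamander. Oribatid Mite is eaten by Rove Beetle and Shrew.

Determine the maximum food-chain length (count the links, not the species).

One longest chain: Leaf Litter → Woodlouse → Predatory Mite → Salamander.
It has 4 species and 3 links.

3 links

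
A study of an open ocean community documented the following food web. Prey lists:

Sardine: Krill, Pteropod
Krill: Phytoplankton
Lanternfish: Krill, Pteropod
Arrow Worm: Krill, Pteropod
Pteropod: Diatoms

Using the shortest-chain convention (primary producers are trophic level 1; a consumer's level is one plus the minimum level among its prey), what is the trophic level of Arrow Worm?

Phytoplankton is a producer → level 1.
Krill eats Phytoplankton → level 2.
Arrow Worm eats Krill → level 3.
No prey of Arrow Worm is below level 2, so 3 is the minimum.

Trophic level 3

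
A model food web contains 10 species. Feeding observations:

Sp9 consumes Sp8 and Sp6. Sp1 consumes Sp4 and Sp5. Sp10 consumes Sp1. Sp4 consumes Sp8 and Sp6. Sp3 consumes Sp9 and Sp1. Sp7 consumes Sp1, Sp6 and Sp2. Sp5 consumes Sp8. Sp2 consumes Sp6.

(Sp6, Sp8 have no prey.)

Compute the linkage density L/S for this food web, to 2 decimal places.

There are L = 14 links among S = 10 species.
L/S = 14/10 = 1.4000 ≈ 1.40.

L/S = 1.40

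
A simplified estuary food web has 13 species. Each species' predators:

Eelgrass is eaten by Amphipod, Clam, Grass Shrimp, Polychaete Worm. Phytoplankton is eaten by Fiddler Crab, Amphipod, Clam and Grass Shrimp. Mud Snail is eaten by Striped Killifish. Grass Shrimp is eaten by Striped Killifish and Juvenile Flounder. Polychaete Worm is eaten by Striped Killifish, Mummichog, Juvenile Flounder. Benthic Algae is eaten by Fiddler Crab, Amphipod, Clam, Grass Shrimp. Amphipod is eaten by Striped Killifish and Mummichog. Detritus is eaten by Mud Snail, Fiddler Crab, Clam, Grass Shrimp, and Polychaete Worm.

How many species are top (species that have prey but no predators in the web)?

5

Top species (has prey, but nothing eats it): Fiddler Crab, Clam, Mummichog, Juvenile Flounder, Striped Killifish.
Count: 5.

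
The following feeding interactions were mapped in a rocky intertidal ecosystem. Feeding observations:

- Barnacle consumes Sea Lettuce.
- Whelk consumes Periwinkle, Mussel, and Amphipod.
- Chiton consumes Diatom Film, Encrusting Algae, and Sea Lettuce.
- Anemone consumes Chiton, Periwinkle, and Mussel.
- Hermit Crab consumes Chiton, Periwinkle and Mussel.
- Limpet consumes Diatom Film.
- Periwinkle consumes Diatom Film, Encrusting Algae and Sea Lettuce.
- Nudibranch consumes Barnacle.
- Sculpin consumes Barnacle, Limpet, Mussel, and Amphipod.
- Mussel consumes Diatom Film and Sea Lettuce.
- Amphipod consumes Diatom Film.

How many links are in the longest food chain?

2 links

One longest chain: Diatom Film → Amphipod → Whelk.
It has 3 species and 2 links.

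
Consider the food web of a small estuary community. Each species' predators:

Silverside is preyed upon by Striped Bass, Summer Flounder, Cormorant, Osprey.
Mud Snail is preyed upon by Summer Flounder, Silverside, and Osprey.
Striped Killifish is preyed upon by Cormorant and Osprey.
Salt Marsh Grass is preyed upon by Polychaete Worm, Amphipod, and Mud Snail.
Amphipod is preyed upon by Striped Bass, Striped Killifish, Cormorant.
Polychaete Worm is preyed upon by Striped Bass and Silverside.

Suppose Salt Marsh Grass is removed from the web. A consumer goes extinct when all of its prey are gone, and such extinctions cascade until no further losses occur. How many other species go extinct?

9

Remove Salt Marsh Grass.
Round 1: Amphipod (all prey gone), Mud Snail (all prey gone), Polychaete Worm (all prey gone) → extinct.
Round 2: Striped Killifish (all prey gone), Silverside (all prey gone) → extinct.
Round 3: Cormorant (all prey gone), Striped Bass (all prey gone), Osprey (all prey gone), Summer Flounder (all prey gone) → extinct.
No further losses. Total secondary extinctions: 9.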